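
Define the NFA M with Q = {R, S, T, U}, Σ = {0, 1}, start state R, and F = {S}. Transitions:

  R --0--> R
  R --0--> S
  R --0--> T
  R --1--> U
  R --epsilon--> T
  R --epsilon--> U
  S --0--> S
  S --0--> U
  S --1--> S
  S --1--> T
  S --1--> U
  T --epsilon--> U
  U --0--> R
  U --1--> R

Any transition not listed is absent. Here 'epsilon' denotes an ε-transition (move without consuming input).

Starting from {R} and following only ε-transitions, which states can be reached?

Begin with {R}.
ε-move R → T; add T.
ε-move R → U; add U.

{R, T, U}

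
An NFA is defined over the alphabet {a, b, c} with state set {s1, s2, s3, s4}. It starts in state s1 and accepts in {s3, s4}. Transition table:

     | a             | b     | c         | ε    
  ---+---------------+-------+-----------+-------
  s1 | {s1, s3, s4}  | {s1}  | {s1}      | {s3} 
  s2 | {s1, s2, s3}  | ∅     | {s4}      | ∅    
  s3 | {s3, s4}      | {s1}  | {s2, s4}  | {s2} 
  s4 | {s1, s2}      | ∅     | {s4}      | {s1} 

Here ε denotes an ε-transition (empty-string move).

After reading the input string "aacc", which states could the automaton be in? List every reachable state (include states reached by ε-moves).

{s1, s2, s3, s4}

Start: ε-closure({s1}) = {s1, s2, s3}.
Read 'a': s1→{s1, s3, s4}, s2→{s1, s2, s3}, s3→{s3, s4}; now {s1, s2, s3, s4}.
Read 'a': s1→{s1, s3, s4}, s2→{s1, s2, s3}, s3→{s3, s4}, s4→{s1, s2}; now {s1, s2, s3, s4}.
Read 'c': s1→{s1}, s2→{s4}, s3→{s2, s4}, s4→{s4}; union {s1, s2, s4}; ε-closure = {s1, s2, s3, s4}.
Read 'c': s1→{s1}, s2→{s4}, s3→{s2, s4}, s4→{s4}; union {s1, s2, s4}; ε-closure = {s1, s2, s3, s4}.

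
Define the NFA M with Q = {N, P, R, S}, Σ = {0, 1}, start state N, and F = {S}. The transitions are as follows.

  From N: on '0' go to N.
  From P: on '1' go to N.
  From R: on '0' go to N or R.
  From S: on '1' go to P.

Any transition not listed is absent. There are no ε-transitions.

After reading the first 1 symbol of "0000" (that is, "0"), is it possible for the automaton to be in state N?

Yes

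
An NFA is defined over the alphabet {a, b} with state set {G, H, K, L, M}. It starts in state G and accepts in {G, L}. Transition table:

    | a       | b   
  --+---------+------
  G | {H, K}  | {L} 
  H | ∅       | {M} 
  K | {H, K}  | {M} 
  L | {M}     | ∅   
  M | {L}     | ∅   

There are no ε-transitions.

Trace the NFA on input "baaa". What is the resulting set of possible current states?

Start in {G}.
Read 'b': G→{L}; now {L}.
Read 'a': L→{M}; now {M}.
Read 'a': M→{L}; now {L}.
Read 'a': L→{M}; now {M}.

{M}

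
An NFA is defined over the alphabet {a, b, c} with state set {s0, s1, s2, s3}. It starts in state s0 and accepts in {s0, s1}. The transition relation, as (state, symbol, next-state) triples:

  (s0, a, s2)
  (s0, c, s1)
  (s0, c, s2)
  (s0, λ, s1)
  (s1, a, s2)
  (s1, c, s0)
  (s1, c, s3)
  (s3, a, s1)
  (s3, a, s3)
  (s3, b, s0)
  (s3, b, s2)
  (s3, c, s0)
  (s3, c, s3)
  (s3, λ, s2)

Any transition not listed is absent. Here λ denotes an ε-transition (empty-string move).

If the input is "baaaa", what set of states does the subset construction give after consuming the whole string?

∅

Start: ε-closure({s0}) = {s0, s1}.
Read 'b': s0→∅, s1→∅; now ∅.
The set is empty and remains empty for the remaining 4 symbols.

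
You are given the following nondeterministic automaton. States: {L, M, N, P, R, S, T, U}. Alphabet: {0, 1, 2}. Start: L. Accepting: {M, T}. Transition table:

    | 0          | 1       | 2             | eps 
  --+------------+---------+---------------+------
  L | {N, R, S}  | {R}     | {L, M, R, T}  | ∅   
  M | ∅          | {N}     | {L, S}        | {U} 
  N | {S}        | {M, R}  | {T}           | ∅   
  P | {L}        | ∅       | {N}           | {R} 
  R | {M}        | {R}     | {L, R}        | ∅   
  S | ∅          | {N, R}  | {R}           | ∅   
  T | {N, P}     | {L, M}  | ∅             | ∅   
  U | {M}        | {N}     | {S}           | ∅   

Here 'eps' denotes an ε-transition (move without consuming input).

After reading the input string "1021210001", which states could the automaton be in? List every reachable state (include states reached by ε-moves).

{N}

Start in {L}.
Read '1': L→{R}; now {R}.
Read '0': R→{M}; union {M}; ε-closure = {M, U}.
Read '2': M→{L, S}, U→{S}; now {L, S}.
Read '1': L→{R}, S→{N, R}; now {N, R}.
Read '2': N→{T}, R→{L, R}; now {L, R, T}.
Read '1': L→{R}, R→{R}, T→{L, M}; union {L, M, R}; ε-closure = {L, M, R, U}.
Read '0': L→{N, R, S}, M→∅, R→{M}, U→{M}; union {M, N, R, S}; ε-closure = {M, N, R, S, U}.
Read '0': M→∅, N→{S}, R→{M}, S→∅, U→{M}; union {M, S}; ε-closure = {M, S, U}.
Read '0': M→∅, S→∅, U→{M}; union {M}; ε-closure = {M, U}.
Read '1': M→{N}, U→{N}; now {N}.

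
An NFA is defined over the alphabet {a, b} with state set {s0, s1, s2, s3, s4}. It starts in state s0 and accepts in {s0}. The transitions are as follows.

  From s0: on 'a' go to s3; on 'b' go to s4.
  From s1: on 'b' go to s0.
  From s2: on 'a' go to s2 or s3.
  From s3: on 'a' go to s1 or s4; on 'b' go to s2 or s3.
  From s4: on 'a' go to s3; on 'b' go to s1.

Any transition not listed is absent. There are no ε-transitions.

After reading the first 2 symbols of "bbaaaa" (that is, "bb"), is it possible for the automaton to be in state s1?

Start in {s0}.
Read 'b': {s0} → {s4}.
Read 'b': {s4} → {s1}.
State s1 is in {s1}.

Yes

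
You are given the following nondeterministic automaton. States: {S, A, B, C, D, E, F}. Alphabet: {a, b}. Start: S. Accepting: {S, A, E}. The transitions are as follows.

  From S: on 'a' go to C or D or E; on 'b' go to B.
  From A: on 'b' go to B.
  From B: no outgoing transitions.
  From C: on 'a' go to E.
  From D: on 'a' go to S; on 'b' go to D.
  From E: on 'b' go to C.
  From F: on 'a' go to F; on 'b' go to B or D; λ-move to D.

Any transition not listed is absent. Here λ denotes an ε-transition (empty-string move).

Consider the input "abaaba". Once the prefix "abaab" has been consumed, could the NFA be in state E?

Start in {S}.
Read 'a': S→{C, D, E}; now {C, D, E}.
Read 'b': C→∅, D→{D}, E→{C}; now {C, D}.
Read 'a': C→{E}, D→{S}; now {S, E}.
Read 'a': S→{C, D, E}, E→∅; now {C, D, E}.
Read 'b': C→∅, D→{D}, E→{C}; now {C, D}.
State E is not in {C, D}.

No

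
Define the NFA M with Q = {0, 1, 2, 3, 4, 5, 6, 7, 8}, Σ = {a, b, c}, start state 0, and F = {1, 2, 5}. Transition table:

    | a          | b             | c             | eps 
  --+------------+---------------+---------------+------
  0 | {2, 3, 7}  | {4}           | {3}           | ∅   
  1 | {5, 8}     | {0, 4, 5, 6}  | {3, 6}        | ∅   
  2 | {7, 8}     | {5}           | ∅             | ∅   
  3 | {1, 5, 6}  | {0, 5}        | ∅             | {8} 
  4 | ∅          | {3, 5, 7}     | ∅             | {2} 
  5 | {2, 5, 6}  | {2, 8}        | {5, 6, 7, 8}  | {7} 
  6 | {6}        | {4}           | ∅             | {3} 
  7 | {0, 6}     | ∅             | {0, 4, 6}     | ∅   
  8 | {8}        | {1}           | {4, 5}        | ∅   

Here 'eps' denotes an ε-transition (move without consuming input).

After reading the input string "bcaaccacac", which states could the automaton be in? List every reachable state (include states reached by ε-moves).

Start in {0}.
Read 'b': 0→{4}; union {4}; ε-closure = {2, 4}.
Read 'c': 2→∅, 4→∅; now ∅.
The set is empty and remains empty for the remaining 8 symbols.

∅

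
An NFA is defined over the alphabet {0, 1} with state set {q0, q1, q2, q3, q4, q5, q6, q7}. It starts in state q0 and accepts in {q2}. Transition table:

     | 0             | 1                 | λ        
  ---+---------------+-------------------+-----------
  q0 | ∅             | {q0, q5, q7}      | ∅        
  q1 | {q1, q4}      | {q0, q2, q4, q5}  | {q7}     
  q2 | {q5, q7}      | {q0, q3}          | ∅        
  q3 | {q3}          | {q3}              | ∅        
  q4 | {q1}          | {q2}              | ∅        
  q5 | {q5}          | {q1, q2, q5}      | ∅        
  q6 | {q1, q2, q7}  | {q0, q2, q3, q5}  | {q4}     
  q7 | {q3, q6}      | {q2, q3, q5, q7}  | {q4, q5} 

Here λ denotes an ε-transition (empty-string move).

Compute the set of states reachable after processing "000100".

Start in {q0}.
Read '0': {q0} → ∅.
The set is empty and remains empty for the remaining 5 symbols.

∅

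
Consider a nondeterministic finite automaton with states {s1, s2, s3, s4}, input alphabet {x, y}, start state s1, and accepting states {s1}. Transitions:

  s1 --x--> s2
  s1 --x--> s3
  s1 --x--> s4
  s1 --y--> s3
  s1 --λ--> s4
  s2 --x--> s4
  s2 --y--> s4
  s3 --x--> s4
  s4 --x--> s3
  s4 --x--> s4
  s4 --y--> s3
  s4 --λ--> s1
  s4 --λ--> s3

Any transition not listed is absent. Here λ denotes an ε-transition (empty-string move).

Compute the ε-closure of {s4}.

{s1, s3, s4}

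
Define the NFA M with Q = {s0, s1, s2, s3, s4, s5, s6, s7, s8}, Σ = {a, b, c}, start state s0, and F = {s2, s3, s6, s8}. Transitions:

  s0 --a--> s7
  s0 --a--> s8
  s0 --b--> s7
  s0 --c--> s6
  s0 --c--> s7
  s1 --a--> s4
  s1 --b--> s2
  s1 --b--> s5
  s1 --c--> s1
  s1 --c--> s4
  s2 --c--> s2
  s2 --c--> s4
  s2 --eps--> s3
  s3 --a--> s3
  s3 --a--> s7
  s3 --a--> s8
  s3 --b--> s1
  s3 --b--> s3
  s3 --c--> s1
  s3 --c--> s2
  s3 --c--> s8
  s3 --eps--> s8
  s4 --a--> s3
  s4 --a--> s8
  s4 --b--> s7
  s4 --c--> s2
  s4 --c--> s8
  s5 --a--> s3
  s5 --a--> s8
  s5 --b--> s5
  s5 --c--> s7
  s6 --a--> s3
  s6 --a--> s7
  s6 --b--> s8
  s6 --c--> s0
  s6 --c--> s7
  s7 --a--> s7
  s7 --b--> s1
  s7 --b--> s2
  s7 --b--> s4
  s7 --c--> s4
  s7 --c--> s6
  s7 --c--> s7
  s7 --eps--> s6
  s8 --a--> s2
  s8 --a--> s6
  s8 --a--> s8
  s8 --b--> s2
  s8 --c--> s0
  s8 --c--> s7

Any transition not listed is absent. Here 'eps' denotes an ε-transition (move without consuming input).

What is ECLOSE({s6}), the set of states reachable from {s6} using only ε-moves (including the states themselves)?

{s6}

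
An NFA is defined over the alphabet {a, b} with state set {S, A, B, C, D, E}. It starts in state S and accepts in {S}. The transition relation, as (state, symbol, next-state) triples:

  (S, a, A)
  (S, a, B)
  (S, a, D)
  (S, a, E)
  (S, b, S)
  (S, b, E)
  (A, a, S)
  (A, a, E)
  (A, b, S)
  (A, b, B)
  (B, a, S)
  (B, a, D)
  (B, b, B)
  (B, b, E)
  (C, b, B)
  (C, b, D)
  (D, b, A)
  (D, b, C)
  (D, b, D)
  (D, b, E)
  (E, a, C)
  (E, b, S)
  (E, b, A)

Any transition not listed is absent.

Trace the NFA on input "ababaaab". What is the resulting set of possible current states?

Start in {S}.
Read 'a': S→{A, B, D, E}; now {A, B, D, E}.
Read 'b': A→{S, B}, B→{B, E}, D→{A, C, D, E}, E→{S, A}; now {S, A, B, C, D, E}.
Read 'a': S→{A, B, D, E}, A→{S, E}, B→{S, D}, C→∅, D→∅, E→{C}; now {S, A, B, C, D, E}.
Read 'b': S→{S, E}, A→{S, B}, B→{B, E}, C→{B, D}, D→{A, C, D, E}, E→{S, A}; now {S, A, B, C, D, E}.
Read 'a': S→{A, B, D, E}, A→{S, E}, B→{S, D}, C→∅, D→∅, E→{C}; now {S, A, B, C, D, E}.
Read 'a': S→{A, B, D, E}, A→{S, E}, B→{S, D}, C→∅, D→∅, E→{C}; now {S, A, B, C, D, E}.
Read 'a': S→{A, B, D, E}, A→{S, E}, B→{S, D}, C→∅, D→∅, E→{C}; now {S, A, B, C, D, E}.
Read 'b': S→{S, E}, A→{S, B}, B→{B, E}, C→{B, D}, D→{A, C, D, E}, E→{S, A}; now {S, A, B, C, D, E}.

{S, A, B, C, D, E}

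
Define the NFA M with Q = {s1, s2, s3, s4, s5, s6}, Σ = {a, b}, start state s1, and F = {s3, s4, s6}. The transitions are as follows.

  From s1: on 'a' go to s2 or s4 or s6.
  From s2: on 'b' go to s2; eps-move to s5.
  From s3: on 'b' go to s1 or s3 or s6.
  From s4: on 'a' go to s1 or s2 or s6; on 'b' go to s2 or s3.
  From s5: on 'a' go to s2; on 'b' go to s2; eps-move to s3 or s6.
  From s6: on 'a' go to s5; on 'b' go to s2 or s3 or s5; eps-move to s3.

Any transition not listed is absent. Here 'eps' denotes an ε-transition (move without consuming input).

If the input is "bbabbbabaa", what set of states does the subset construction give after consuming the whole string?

Start in {s1}.
Read 'b': s1→∅; now ∅.
The set is empty and remains empty for the remaining 9 symbols.

∅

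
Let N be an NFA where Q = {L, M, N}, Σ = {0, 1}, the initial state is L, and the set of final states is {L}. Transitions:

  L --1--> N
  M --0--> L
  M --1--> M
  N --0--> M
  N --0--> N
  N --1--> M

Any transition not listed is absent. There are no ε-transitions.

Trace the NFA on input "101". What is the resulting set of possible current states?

Start in {L}.
Read '1': {L} → {N}.
Read '0': {N} → {M, N}.
Read '1': {M, N} → {M}.

{M}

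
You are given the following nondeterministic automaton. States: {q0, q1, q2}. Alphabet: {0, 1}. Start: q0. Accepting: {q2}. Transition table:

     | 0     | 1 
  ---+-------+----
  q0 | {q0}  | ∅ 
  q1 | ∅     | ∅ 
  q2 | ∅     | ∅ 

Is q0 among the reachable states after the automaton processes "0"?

Yes

Start in {q0}.
Read '0': q0→{q0}; now {q0}.
State q0 is in {q0}.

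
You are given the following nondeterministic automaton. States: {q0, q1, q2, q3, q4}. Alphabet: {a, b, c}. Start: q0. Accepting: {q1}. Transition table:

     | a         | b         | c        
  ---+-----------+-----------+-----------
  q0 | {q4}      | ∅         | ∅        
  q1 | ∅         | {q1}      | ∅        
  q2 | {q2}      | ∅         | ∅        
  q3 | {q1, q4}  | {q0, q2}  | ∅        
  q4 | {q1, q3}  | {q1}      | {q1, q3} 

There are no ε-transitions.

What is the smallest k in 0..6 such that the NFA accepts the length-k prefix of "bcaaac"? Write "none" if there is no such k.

Start in {q0}.
Read 'b': {q0} → ∅.
The set is empty and remains empty for the remaining 5 symbols.
No reachable set along the way intersects F.

none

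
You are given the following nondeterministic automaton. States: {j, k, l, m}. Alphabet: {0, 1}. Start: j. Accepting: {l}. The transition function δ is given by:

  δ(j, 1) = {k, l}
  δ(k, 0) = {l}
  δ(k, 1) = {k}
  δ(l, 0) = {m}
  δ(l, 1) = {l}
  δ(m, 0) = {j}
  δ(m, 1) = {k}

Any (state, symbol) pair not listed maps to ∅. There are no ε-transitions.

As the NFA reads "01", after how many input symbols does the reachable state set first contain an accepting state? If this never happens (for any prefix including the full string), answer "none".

none

Start in {j}.
Read '0': j→∅; now ∅.
The set is empty and remains empty for the remaining 1 symbol.
No reachable set along the way intersects F.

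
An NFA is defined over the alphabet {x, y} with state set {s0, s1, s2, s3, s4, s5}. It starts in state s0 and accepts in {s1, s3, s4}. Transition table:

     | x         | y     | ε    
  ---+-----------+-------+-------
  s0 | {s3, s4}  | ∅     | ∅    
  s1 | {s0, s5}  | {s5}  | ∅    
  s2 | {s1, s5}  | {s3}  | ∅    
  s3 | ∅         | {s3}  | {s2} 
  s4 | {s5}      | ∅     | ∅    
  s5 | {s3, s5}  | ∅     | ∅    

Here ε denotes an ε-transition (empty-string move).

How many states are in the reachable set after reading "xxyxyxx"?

Start in {s0}.
Read 'x': {s0} → {s2, s3, s4}.
Read 'x': {s2, s3, s4} → {s1, s5}.
Read 'y': {s1, s5} → {s5}.
Read 'x': {s5} → {s2, s3, s5}.
Read 'y': {s2, s3, s5} → {s2, s3}.
Read 'x': {s2, s3} → {s1, s5}.
Read 'x': {s1, s5} → {s0, s2, s3, s5}.
That set has 4 states.

4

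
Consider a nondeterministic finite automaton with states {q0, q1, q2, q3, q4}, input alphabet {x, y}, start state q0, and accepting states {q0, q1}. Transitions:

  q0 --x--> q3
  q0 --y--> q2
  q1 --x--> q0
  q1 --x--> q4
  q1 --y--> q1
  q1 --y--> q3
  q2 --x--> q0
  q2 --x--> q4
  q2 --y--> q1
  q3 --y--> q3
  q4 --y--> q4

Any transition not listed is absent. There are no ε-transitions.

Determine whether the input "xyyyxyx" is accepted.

No

Start in {q0}.
Read 'x': {q0} → {q3}.
Read 'y': {q3} → {q3}.
Read 'y': {q3} → {q3}.
Read 'y': {q3} → {q3}.
Read 'x': {q3} → ∅.
The set is empty and remains empty for the remaining 2 symbols.
The final set ∅ contains no accepting state.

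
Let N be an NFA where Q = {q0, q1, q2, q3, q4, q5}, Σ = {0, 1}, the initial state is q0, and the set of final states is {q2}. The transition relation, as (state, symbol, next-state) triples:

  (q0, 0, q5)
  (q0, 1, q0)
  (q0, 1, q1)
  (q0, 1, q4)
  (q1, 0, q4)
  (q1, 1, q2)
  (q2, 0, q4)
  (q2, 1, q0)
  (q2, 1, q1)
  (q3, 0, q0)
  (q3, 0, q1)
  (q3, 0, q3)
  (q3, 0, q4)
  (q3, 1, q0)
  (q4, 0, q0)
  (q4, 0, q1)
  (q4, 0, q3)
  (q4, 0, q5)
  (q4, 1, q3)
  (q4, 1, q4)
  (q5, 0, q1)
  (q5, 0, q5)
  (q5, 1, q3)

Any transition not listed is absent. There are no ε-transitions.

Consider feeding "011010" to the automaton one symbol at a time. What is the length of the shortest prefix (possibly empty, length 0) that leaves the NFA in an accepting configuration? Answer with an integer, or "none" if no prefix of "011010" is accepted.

Start in {q0}.
Read '0': q0→{q5}; now {q5}.
Read '1': q5→{q3}; now {q3}.
Read '1': q3→{q0}; now {q0}.
Read '0': q0→{q5}; now {q5}.
Read '1': q5→{q3}; now {q3}.
Read '0': q3→{q0, q1, q3, q4}; now {q0, q1, q3, q4}.
No reachable set along the way intersects F.

none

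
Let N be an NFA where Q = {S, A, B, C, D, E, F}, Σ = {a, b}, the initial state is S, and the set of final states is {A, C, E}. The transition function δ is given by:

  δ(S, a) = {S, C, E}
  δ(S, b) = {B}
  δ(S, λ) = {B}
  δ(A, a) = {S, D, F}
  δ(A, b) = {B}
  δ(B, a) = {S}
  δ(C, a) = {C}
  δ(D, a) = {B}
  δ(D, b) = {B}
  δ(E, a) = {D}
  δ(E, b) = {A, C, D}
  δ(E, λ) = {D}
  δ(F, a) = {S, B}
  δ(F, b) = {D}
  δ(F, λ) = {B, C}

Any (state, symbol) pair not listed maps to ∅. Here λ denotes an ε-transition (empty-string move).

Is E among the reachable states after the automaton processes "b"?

Start: ε-closure({S}) = {S, B}.
Read 'b': S→{B}, B→∅; now {B}.
State E is not in {B}.

No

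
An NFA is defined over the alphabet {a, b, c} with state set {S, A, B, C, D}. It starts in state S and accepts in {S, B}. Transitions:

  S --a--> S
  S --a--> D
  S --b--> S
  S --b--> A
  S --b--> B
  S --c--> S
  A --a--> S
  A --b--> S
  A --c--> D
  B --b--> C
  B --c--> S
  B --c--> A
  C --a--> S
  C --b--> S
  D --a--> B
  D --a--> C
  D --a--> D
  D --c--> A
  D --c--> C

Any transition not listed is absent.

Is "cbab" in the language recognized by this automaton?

Start in {S}.
Read 'c': {S} → {S}.
Read 'b': {S} → {S, A, B}.
Read 'a': {S, A, B} → {S, D}.
Read 'b': {S, D} → {S, A, B}.
The final set {S, A, B} contains the accepting states S, B.

Yes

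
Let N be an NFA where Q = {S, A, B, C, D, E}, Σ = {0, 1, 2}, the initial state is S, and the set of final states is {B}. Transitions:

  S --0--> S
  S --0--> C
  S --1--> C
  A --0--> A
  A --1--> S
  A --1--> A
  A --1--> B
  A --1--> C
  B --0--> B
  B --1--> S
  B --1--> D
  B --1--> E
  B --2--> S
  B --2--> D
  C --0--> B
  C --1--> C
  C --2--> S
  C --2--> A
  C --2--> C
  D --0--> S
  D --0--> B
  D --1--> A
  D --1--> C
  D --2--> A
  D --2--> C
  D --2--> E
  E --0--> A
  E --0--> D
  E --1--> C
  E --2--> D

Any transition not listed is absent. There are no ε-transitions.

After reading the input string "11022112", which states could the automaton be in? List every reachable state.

{S, A, C, D, E}

Start in {S}.
Read '1': S→{C}; now {C}.
Read '1': C→{C}; now {C}.
Read '0': C→{B}; now {B}.
Read '2': B→{S, D}; now {S, D}.
Read '2': S→∅, D→{A, C, E}; now {A, C, E}.
Read '1': A→{S, A, B, C}, C→{C}, E→{C}; now {S, A, B, C}.
Read '1': S→{C}, A→{S, A, B, C}, B→{S, D, E}, C→{C}; now {S, A, B, C, D, E}.
Read '2': S→∅, A→∅, B→{S, D}, C→{S, A, C}, D→{A, C, E}, E→{D}; now {S, A, C, D, E}.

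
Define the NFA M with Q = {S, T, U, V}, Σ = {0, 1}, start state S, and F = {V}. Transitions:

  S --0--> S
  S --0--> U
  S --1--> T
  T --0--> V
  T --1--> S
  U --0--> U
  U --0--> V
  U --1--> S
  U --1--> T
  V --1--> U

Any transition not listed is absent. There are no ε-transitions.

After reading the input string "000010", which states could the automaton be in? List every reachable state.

Start in {S}.
Read '0': S→{S, U}; now {S, U}.
Read '0': S→{S, U}, U→{U, V}; now {S, U, V}.
Read '0': S→{S, U}, U→{U, V}, V→∅; now {S, U, V}.
Read '0': S→{S, U}, U→{U, V}, V→∅; now {S, U, V}.
Read '1': S→{T}, U→{S, T}, V→{U}; now {S, T, U}.
Read '0': S→{S, U}, T→{V}, U→{U, V}; now {S, U, V}.

{S, U, V}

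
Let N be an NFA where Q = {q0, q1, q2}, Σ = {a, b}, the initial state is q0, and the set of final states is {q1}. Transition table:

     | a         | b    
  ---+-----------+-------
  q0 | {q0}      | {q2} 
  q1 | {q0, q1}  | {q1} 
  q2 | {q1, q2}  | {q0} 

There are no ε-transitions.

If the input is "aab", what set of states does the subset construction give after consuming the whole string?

Start in {q0}.
Read 'a': {q0} → {q0}.
Read 'a': {q0} → {q0}.
Read 'b': {q0} → {q2}.

{q2}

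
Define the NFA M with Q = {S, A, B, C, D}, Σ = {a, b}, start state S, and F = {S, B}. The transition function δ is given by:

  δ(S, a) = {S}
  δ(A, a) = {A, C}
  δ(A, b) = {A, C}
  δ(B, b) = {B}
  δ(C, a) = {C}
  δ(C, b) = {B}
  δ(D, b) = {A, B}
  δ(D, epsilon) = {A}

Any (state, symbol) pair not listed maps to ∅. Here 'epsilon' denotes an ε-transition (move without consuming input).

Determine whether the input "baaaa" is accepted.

No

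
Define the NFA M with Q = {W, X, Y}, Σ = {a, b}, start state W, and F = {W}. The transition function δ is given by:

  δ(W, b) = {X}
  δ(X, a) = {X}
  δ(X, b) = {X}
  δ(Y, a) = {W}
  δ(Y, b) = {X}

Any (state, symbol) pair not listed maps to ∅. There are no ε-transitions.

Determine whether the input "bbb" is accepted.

No

Start in {W}.
Read 'b': {W} → {X}.
Read 'b': {X} → {X}.
Read 'b': {X} → {X}.
The final set {X} contains no accepting state.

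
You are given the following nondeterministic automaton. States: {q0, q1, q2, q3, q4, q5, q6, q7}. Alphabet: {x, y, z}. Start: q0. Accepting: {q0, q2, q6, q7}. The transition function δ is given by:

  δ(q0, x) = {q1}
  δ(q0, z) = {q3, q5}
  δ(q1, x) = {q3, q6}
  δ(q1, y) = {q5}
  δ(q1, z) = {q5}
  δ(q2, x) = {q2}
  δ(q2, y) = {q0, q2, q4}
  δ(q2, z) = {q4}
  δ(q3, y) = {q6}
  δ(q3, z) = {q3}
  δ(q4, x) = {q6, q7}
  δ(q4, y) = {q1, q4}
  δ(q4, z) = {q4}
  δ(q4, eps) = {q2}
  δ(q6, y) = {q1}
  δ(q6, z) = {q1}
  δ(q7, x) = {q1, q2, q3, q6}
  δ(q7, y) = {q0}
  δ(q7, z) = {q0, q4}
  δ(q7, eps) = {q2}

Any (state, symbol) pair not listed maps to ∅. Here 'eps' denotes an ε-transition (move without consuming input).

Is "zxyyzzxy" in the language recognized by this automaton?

No

Start in {q0}.
Read 'z': q0→{q3, q5}; now {q3, q5}.
Read 'x': q3→∅, q5→∅; now ∅.
The set is empty and remains empty for the remaining 6 symbols.
The final set ∅ contains no accepting state.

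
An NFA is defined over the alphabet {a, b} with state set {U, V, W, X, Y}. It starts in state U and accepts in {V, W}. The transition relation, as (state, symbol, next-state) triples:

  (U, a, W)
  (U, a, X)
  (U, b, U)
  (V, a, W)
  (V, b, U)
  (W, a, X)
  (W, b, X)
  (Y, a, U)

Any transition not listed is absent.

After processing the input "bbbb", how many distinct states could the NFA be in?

1

Start in {U}.
Read 'b': U→{U}; now {U}.
Read 'b': U→{U}; now {U}.
Read 'b': U→{U}; now {U}.
Read 'b': U→{U}; now {U}.
That set has 1 state.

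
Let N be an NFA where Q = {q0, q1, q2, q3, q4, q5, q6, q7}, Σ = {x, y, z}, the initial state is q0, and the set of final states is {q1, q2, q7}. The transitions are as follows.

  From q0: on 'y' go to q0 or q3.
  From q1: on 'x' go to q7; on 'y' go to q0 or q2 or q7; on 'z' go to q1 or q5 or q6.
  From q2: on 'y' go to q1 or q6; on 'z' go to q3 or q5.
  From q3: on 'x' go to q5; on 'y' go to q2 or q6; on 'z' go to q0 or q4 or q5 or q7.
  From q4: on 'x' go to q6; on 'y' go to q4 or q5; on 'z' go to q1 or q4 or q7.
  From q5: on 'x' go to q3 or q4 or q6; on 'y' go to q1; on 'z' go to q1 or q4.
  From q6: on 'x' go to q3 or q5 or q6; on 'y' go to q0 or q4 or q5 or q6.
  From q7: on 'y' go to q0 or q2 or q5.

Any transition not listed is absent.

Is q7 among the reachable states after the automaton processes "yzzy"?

Start in {q0}.
Read 'y': q0→{q0, q3}; now {q0, q3}.
Read 'z': q0→∅, q3→{q0, q4, q5, q7}; now {q0, q4, q5, q7}.
Read 'z': q0→∅, q4→{q1, q4, q7}, q5→{q1, q4}, q7→∅; now {q1, q4, q7}.
Read 'y': q1→{q0, q2, q7}, q4→{q4, q5}, q7→{q0, q2, q5}; now {q0, q2, q4, q5, q7}.
State q7 is in {q0, q2, q4, q5, q7}.

Yes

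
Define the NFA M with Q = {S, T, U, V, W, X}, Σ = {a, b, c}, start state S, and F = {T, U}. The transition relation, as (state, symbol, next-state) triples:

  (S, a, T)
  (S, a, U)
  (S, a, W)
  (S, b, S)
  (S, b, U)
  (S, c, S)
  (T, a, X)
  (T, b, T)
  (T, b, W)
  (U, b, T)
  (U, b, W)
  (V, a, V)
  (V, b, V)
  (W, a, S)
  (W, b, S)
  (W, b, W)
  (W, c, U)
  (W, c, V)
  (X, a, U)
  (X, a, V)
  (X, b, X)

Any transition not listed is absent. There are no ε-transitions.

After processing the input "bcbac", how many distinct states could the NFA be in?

2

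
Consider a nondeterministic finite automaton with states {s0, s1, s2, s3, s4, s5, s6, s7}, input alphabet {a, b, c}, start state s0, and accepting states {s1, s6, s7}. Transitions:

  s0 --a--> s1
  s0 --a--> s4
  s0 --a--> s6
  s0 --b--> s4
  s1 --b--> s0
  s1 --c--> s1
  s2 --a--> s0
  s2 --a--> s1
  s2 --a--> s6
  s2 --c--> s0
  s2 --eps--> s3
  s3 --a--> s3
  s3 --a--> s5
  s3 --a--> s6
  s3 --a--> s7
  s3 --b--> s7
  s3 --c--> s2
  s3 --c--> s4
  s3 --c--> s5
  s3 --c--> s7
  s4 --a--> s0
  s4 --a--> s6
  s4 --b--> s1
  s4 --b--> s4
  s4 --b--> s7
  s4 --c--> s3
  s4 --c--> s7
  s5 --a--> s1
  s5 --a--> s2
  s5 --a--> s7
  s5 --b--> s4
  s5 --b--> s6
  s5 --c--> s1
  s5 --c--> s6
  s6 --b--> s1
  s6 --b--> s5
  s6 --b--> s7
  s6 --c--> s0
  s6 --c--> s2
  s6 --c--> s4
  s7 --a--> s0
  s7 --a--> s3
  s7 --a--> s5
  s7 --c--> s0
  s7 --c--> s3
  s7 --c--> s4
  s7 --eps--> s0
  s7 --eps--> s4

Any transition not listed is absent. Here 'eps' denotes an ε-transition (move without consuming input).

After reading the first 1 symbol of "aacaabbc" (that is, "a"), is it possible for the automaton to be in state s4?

Start in {s0}.
Read 'a': s0→{s1, s4, s6}; now {s1, s4, s6}.
State s4 is in {s1, s4, s6}.

Yes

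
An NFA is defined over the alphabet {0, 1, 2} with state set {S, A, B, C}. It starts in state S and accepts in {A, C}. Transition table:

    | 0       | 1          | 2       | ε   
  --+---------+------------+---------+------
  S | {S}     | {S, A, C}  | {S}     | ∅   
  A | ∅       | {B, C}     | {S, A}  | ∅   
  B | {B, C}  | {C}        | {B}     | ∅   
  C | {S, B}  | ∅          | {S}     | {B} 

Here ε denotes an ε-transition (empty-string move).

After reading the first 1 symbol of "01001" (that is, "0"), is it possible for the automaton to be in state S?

Yes

Start in {S}.
Read '0': S→{S}; now {S}.
State S is in {S}.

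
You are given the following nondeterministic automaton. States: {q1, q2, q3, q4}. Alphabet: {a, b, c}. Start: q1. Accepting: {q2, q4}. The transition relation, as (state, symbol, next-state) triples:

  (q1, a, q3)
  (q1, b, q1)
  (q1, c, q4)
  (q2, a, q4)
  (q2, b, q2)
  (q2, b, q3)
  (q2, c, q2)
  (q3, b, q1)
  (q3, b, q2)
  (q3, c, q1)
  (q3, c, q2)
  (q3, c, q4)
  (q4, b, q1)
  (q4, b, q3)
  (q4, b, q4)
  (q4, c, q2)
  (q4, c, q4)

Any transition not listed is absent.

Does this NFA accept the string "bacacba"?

Yes

Start in {q1}.
Read 'b': {q1} → {q1}.
Read 'a': {q1} → {q3}.
Read 'c': {q3} → {q1, q2, q4}.
Read 'a': {q1, q2, q4} → {q3, q4}.
Read 'c': {q3, q4} → {q1, q2, q4}.
Read 'b': {q1, q2, q4} → {q1, q2, q3, q4}.
Read 'a': {q1, q2, q3, q4} → {q3, q4}.
The final set {q3, q4} contains the accepting state q4.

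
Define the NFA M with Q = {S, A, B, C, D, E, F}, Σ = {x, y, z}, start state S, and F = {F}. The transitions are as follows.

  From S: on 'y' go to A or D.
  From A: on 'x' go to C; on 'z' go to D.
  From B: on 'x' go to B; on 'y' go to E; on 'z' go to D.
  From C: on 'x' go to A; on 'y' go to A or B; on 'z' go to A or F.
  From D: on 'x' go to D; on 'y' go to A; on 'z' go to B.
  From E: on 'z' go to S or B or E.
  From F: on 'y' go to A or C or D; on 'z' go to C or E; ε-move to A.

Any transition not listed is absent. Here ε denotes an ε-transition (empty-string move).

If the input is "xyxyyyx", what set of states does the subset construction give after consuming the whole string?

Start in {S}.
Read 'x': S→∅; now ∅.
The set is empty and remains empty for the remaining 6 symbols.

∅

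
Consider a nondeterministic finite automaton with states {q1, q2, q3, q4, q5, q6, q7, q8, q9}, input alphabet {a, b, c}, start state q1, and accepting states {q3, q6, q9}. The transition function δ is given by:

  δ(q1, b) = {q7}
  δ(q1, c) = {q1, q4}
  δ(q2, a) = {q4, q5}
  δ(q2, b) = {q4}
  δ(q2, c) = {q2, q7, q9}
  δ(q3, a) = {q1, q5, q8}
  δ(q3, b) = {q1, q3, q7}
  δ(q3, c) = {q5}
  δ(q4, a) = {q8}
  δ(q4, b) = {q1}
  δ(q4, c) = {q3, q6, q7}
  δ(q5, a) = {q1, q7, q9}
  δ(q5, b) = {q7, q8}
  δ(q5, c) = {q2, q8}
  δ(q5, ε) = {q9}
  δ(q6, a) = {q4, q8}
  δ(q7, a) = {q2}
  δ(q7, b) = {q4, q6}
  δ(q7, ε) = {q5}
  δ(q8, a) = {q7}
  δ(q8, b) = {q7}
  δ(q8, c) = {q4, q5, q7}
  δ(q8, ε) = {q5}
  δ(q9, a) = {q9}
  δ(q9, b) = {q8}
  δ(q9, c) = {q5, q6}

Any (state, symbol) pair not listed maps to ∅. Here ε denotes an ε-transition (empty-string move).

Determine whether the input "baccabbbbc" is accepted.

Yes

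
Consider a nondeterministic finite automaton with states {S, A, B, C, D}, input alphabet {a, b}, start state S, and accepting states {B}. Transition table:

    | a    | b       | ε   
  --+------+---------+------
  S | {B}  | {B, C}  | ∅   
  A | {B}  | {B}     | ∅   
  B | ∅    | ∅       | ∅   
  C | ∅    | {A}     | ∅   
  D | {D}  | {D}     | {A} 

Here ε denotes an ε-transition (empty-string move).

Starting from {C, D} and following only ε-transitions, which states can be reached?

{A, C, D}

Begin with {C, D}.
ε-move D → A; add A.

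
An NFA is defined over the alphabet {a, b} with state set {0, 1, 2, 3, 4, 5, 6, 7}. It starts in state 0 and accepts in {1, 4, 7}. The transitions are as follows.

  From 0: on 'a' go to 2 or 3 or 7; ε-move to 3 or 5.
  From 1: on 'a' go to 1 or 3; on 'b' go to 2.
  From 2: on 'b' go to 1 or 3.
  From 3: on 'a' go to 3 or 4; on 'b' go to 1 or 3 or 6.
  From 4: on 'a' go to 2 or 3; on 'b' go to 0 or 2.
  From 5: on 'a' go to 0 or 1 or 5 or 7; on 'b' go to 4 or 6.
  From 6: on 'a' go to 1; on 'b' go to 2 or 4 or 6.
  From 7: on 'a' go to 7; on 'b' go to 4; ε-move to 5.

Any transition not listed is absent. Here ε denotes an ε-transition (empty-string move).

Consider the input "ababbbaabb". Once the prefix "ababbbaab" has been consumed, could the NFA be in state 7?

No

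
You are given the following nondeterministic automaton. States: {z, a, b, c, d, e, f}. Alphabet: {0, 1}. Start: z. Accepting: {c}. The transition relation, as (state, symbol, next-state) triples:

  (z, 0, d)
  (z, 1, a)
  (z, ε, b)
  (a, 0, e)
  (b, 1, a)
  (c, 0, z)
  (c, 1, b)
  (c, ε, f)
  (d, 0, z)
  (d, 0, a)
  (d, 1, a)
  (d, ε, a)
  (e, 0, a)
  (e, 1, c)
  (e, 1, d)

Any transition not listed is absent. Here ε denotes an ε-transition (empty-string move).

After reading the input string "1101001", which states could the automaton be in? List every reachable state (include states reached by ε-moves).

∅

Start: ε-closure({z}) = {z, b}.
Read '1': z→{a}, b→{a}; now {a}.
Read '1': a→∅; now ∅.
The set is empty and remains empty for the remaining 5 symbols.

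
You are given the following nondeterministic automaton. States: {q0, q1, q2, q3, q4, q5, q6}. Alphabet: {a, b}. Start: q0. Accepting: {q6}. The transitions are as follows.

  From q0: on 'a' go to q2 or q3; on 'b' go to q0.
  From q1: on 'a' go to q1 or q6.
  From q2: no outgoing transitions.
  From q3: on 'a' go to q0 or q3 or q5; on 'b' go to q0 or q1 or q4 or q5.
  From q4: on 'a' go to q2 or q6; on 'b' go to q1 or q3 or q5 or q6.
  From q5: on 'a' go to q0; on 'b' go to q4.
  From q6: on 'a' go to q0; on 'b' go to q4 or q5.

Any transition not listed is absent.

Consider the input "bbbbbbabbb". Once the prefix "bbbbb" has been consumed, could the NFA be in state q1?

No

Start in {q0}.
Read 'b': q0→{q0}; now {q0}.
Read 'b': q0→{q0}; now {q0}.
Read 'b': q0→{q0}; now {q0}.
Read 'b': q0→{q0}; now {q0}.
Read 'b': q0→{q0}; now {q0}.
State q1 is not in {q0}.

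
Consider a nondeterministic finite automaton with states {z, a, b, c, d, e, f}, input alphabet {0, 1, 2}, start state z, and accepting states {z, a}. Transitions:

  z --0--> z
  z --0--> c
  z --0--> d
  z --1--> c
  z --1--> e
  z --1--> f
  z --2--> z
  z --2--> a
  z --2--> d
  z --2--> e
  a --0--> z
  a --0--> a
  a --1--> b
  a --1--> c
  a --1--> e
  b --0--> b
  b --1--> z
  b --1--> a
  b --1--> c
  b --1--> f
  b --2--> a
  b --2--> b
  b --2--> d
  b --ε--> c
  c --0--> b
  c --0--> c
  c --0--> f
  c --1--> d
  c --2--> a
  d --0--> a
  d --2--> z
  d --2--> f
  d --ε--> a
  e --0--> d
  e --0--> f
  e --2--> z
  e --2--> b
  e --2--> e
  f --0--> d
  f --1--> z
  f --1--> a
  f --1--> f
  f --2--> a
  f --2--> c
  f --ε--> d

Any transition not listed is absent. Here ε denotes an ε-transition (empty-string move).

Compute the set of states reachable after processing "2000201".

{z, a, b, c, d, e, f}

Start in {z}.
Read '2': z→{z, a, d, e}; now {z, a, d, e}.
Read '0': z→{z, c, d}, a→{z, a}, d→{a}, e→{d, f}; now {z, a, c, d, f}.
Read '0': z→{z, c, d}, a→{z, a}, c→{b, c, f}, d→{a}, f→{d}; now {z, a, b, c, d, f}.
Read '0': z→{z, c, d}, a→{z, a}, b→{b}, c→{b, c, f}, d→{a}, f→{d}; now {z, a, b, c, d, f}.
Read '2': z→{z, a, d, e}, a→∅, b→{a, b, d}, c→{a}, d→{z, f}, f→{a, c}; now {z, a, b, c, d, e, f}.
Read '0': z→{z, c, d}, a→{z, a}, b→{b}, c→{b, c, f}, d→{a}, e→{d, f}, f→{d}; now {z, a, b, c, d, f}.
Read '1': z→{c, e, f}, a→{b, c, e}, b→{z, a, c, f}, c→{d}, d→∅, f→{z, a, f}; now {z, a, b, c, d, e, f}.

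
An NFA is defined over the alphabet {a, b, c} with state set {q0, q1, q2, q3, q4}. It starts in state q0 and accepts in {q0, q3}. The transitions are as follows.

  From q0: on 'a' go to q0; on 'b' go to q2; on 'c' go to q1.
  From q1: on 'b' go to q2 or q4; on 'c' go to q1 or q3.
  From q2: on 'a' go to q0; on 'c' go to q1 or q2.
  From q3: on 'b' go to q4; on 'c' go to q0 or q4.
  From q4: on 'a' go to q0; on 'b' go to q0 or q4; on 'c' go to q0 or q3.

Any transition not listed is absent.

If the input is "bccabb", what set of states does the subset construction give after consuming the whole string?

Start in {q0}.
Read 'b': q0→{q2}; now {q2}.
Read 'c': q2→{q1, q2}; now {q1, q2}.
Read 'c': q1→{q1, q3}, q2→{q1, q2}; now {q1, q2, q3}.
Read 'a': q1→∅, q2→{q0}, q3→∅; now {q0}.
Read 'b': q0→{q2}; now {q2}.
Read 'b': q2→∅; now ∅.

∅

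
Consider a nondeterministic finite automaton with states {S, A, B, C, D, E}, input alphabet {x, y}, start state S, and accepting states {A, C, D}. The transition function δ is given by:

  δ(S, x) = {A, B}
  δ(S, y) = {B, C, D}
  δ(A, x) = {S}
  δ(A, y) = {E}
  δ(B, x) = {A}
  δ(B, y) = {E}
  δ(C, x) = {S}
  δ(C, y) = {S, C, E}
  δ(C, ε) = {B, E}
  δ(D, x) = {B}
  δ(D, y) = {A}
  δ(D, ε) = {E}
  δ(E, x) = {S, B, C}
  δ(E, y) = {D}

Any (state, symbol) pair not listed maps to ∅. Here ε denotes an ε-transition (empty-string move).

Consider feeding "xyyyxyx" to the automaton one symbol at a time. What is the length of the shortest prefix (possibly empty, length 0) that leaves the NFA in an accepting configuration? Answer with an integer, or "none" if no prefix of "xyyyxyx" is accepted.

1

Start in {S}.
Read 'x': {S} → {A, B}.
None of the earlier sets intersect F, but {A, B} does.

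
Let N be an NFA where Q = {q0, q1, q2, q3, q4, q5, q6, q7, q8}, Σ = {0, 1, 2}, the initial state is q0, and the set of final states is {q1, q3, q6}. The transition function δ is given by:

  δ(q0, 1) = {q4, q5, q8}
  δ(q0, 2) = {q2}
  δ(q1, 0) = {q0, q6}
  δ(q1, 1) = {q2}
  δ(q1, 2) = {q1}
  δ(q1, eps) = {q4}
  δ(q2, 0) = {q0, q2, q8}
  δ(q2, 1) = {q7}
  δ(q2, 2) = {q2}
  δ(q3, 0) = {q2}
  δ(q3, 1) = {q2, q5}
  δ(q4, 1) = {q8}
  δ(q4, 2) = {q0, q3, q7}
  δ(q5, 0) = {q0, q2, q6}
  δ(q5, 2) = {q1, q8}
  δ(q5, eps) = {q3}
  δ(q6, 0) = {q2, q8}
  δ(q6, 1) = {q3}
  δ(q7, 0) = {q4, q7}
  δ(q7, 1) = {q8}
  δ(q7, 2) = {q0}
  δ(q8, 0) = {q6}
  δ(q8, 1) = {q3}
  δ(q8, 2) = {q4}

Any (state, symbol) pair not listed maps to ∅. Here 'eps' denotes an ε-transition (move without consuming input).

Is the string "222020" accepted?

Start in {q0}.
Read '2': q0→{q2}; now {q2}.
Read '2': q2→{q2}; now {q2}.
Read '2': q2→{q2}; now {q2}.
Read '0': q2→{q0, q2, q8}; now {q0, q2, q8}.
Read '2': q0→{q2}, q2→{q2}, q8→{q4}; now {q2, q4}.
Read '0': q2→{q0, q2, q8}, q4→∅; now {q0, q2, q8}.
The final set {q0, q2, q8} contains no accepting state.

No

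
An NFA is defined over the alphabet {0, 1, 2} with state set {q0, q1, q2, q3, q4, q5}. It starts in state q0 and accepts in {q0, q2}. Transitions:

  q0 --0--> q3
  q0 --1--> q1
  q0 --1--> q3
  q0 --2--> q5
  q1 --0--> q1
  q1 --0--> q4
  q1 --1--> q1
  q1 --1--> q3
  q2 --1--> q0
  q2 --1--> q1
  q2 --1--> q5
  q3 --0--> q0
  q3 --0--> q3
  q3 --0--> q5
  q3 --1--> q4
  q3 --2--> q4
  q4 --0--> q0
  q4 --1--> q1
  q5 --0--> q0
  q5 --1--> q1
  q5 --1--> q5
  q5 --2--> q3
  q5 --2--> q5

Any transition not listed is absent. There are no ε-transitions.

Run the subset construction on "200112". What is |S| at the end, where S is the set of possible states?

Start in {q0}.
Read '2': q0→{q5}; now {q5}.
Read '0': q5→{q0}; now {q0}.
Read '0': q0→{q3}; now {q3}.
Read '1': q3→{q4}; now {q4}.
Read '1': q4→{q1}; now {q1}.
Read '2': q1→∅; now ∅.
That set has 0 states.

0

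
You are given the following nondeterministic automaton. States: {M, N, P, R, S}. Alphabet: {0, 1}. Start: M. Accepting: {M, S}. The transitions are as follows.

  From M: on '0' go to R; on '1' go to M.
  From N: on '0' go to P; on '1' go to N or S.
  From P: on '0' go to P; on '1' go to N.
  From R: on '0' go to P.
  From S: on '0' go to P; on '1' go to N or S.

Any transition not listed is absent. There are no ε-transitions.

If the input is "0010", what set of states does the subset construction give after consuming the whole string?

{P}

Start in {M}.
Read '0': M→{R}; now {R}.
Read '0': R→{P}; now {P}.
Read '1': P→{N}; now {N}.
Read '0': N→{P}; now {P}.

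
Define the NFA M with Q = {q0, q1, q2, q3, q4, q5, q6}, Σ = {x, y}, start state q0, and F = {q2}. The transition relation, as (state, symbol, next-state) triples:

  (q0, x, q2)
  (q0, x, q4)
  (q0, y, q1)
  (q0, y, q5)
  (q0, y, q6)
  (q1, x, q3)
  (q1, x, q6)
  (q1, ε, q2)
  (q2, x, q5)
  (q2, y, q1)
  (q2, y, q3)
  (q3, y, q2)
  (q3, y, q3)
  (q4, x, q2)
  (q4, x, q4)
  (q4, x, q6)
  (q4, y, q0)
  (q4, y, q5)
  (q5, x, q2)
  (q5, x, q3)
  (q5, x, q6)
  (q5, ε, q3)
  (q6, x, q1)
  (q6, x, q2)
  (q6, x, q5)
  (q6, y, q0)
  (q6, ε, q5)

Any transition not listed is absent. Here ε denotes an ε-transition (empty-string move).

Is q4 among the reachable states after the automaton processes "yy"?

Start in {q0}.
Read 'y': {q0} → {q1, q2, q3, q5, q6}.
Read 'y': {q1, q2, q3, q5, q6} → {q0, q1, q2, q3}.
State q4 is not in {q0, q1, q2, q3}.

No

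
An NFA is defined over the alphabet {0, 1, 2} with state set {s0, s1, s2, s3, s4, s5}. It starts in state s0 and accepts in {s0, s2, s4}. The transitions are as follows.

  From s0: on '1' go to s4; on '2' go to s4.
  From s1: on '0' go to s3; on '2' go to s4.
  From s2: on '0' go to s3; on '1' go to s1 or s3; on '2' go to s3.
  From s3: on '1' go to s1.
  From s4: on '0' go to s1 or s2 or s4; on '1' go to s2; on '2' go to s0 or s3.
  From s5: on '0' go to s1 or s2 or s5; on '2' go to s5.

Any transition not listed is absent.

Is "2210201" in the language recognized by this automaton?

Yes

Start in {s0}.
Read '2': s0→{s4}; now {s4}.
Read '2': s4→{s0, s3}; now {s0, s3}.
Read '1': s0→{s4}, s3→{s1}; now {s1, s4}.
Read '0': s1→{s3}, s4→{s1, s2, s4}; now {s1, s2, s3, s4}.
Read '2': s1→{s4}, s2→{s3}, s3→∅, s4→{s0, s3}; now {s0, s3, s4}.
Read '0': s0→∅, s3→∅, s4→{s1, s2, s4}; now {s1, s2, s4}.
Read '1': s1→∅, s2→{s1, s3}, s4→{s2}; now {s1, s2, s3}.
The final set {s1, s2, s3} contains the accepting state s2.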